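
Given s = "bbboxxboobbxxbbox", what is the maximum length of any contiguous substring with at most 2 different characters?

[b] 1 distinct, len 1
[b, b] 1 distinct, len 2
[b, b, b] 1 distinct, len 3
[b, b, b, o] 2 distinct, len 4
[o, x] 2 distinct, len 2
[o, x, x] 2 distinct, len 3
[x, x, b] 2 distinct, len 3
[b, o] 2 distinct, len 2
[b, o, o] 2 distinct, len 3
[b, o, o, b] 2 distinct, len 4
[b, o, o, b, b] 2 distinct, len 5
[b, b, x] 2 distinct, len 3
[b, b, x, x] 2 distinct, len 4
[b, b, x, x, b] 2 distinct, len 5
[b, b, x, x, b, b] 2 distinct, len 6
[b, b, o] 2 distinct, len 3
[o, x] 2 distinct, len 2
Longest length with ≤2 distinct: 6.

6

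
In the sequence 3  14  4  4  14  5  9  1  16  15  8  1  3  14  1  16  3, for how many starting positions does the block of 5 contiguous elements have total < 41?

6

3 14 4 4 14 → sum 39  < 41 ✓
14 4 4 14 5 → sum 41
4 4 14 5 9 → sum 36  < 41 ✓
4 14 5 9 1 → sum 33  < 41 ✓
14 5 9 1 16 → sum 45
5 9 1 16 15 → sum 46
9 1 16 15 8 → sum 49
1 16 15 8 1 → sum 41
16 15 8 1 3 → sum 43
15 8 1 3 14 → sum 41
8 1 3 14 1 → sum 27  < 41 ✓
1 3 14 1 16 → sum 35  < 41 ✓
3 14 1 16 3 → sum 37  < 41 ✓
6 windows satisfy the condition.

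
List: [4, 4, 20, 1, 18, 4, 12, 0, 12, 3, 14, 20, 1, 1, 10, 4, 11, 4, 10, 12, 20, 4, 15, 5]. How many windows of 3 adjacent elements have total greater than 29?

7

[4, 4, 20] → sum 28
[4, 20, 1] → sum 25
[20, 1, 18] → sum 39  > 29 ✓
[1, 18, 4] → sum 23
[18, 4, 12] → sum 34  > 29 ✓
[4, 12, 0] → sum 16
[12, 0, 12] → sum 24
[0, 12, 3] → sum 15
[12, 3, 14] → sum 29
[3, 14, 20] → sum 37  > 29 ✓
[14, 20, 1] → sum 35  > 29 ✓
[20, 1, 1] → sum 22
[1, 1, 10] → sum 12
[1, 10, 4] → sum 15
[10, 4, 11] → sum 25
[4, 11, 4] → sum 19
[11, 4, 10] → sum 25
[4, 10, 12] → sum 26
[10, 12, 20] → sum 42  > 29 ✓
[12, 20, 4] → sum 36  > 29 ✓
[20, 4, 15] → sum 39  > 29 ✓
[4, 15, 5] → sum 24
7 windows satisfy the condition.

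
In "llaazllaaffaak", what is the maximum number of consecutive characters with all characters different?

add l: [l] len 1
add l (repeat l, move left end past it): [l] len 1
add a: [l, a] len 2
add a (repeat a, move left end past it): [a] len 1
add z: [a, z] len 2
add l: [a, z, l] len 3
add l (repeat l, move left end past it): [l] len 1
add a: [l, a] len 2
add a (repeat a, move left end past it): [a] len 1
add f: [a, f] len 2
add f (repeat f, move left end past it): [f] len 1
add a: [f, a] len 2
add a (repeat a, move left end past it): [a] len 1
add k: [a, k] len 2
Longest all-distinct length: 3.

3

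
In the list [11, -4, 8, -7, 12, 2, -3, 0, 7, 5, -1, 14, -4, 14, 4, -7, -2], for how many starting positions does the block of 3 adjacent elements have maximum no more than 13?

(11, -4, 8) → max 11  ≤ 13 ✓
(-4, 8, -7) → max 8  ≤ 13 ✓
(8, -7, 12) → max 12  ≤ 13 ✓
(-7, 12, 2) → max 12  ≤ 13 ✓
(12, 2, -3) → max 12  ≤ 13 ✓
(2, -3, 0) → max 2  ≤ 13 ✓
(-3, 0, 7) → max 7  ≤ 13 ✓
(0, 7, 5) → max 7  ≤ 13 ✓
(7, 5, -1) → max 7  ≤ 13 ✓
(5, -1, 14) → max 14
(-1, 14, -4) → max 14
(14, -4, 14) → max 14
(-4, 14, 4) → max 14
(14, 4, -7) → max 14
(4, -7, -2) → max 4  ≤ 13 ✓
10 windows satisfy the condition.

10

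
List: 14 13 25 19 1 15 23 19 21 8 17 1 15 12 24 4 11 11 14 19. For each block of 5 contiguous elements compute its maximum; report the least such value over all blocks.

17

Window maxs for each of the 16 positions:
14 13 25 19 1 → max 25
13 25 19 1 15 → max 25
25 19 1 15 23 → max 25
19 1 15 23 19 → max 23
1 15 23 19 21 → max 23
15 23 19 21 8 → max 23
23 19 21 8 17 → max 23
19 21 8 17 1 → max 21
21 8 17 1 15 → max 21
8 17 1 15 12 → max 17
17 1 15 12 24 → max 24
1 15 12 24 4 → max 24
15 12 24 4 11 → max 24
12 24 4 11 11 → max 24
24 4 11 11 14 → max 24
4 11 11 14 19 → max 19
Least of these is 17.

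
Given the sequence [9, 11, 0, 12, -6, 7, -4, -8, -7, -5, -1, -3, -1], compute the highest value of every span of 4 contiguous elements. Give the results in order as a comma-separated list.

(9, 11, 0, 12) → max 12
(11, 0, 12, -6) → max 12
(0, 12, -6, 7) → max 12
(12, -6, 7, -4) → max 12
(-6, 7, -4, -8) → max 7
(7, -4, -8, -7) → max 7
(-4, -8, -7, -5) → max -4
(-8, -7, -5, -1) → max -1
(-7, -5, -1, -3) → max -1
(-5, -1, -3, -1) → max -1

12, 12, 12, 12, 7, 7, -4, -1, -1, -1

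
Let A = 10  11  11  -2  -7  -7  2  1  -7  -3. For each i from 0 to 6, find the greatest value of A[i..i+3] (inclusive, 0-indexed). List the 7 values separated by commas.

11, 11, 11, 2, 2, 2, 2

[10, 11, 11, -2] → max 11
[11, 11, -2, -7] → max 11
[11, -2, -7, -7] → max 11
[-2, -7, -7, 2] → max 2
[-7, -7, 2, 1] → max 2
[-7, 2, 1, -7] → max 2
[2, 1, -7, -3] → max 2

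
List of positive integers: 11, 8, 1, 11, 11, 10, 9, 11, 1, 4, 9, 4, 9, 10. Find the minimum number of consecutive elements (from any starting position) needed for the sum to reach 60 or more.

add 11: running sum 11 < 60
add 8: running sum 19 < 60
add 1: running sum 20 < 60
add 11: running sum 31 < 60
add 11: running sum 42 < 60
add 10: running sum 52 < 60
add 9: shortest ending here [11, 8, 1, 11, 11, 10, 9] sum 61, len 7
add 11: shortest ending here [8, 1, 11, 11, 10, 9, 11] sum 61, len 7
add 1: shortest ending here [8, 1, 11, 11, 10, 9, 11, 1] sum 62, len 8
add 4: shortest ending here [8, 1, 11, 11, 10, 9, 11, 1, 4] sum 66, len 9
add 9: shortest ending here [11, 11, 10, 9, 11, 1, 4, 9] sum 66, len 8
add 4: shortest ending here [11, 11, 10, 9, 11, 1, 4, 9, 4] sum 70, len 9
add 9: shortest ending here [11, 10, 9, 11, 1, 4, 9, 4, 9] sum 68, len 9
add 10: shortest ending here [10, 9, 11, 1, 4, 9, 4, 9, 10] sum 67, len 9
Shortest qualifying length: 7.

7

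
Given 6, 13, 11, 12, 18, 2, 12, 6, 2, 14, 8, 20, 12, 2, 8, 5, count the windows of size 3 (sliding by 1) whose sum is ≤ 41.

(6, 13, 11) → sum 30  ≤ 41 ✓
(13, 11, 12) → sum 36  ≤ 41 ✓
(11, 12, 18) → sum 41  ≤ 41 ✓
(12, 18, 2) → sum 32  ≤ 41 ✓
(18, 2, 12) → sum 32  ≤ 41 ✓
(2, 12, 6) → sum 20  ≤ 41 ✓
(12, 6, 2) → sum 20  ≤ 41 ✓
(6, 2, 14) → sum 22  ≤ 41 ✓
(2, 14, 8) → sum 24  ≤ 41 ✓
(14, 8, 20) → sum 42
(8, 20, 12) → sum 40  ≤ 41 ✓
(20, 12, 2) → sum 34  ≤ 41 ✓
(12, 2, 8) → sum 22  ≤ 41 ✓
(2, 8, 5) → sum 15  ≤ 41 ✓
13 windows satisfy the condition.

13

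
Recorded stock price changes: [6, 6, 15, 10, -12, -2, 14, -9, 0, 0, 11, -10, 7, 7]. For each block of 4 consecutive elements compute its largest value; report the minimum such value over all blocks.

11

[6, 6, 15, 10] → max 15
[6, 15, 10, -12] → max 15
[15, 10, -12, -2] → max 15
[10, -12, -2, 14] → max 14
[-12, -2, 14, -9] → max 14
[-2, 14, -9, 0] → max 14
[14, -9, 0, 0] → max 14
[-9, 0, 0, 11] → max 11
[0, 0, 11, -10] → max 11
[0, 11, -10, 7] → max 11
[11, -10, 7, 7] → max 11
Minimum of these is 11.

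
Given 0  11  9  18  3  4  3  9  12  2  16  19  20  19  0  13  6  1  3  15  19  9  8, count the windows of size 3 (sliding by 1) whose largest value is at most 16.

10

(0, 11, 9) → max 11  ≤ 16 ✓
(11, 9, 18) → max 18
(9, 18, 3) → max 18
(18, 3, 4) → max 18
(3, 4, 3) → max 4  ≤ 16 ✓
(4, 3, 9) → max 9  ≤ 16 ✓
(3, 9, 12) → max 12  ≤ 16 ✓
(9, 12, 2) → max 12  ≤ 16 ✓
(12, 2, 16) → max 16  ≤ 16 ✓
(2, 16, 19) → max 19
(16, 19, 20) → max 20
(19, 20, 19) → max 20
(20, 19, 0) → max 20
(19, 0, 13) → max 19
(0, 13, 6) → max 13  ≤ 16 ✓
(13, 6, 1) → max 13  ≤ 16 ✓
(6, 1, 3) → max 6  ≤ 16 ✓
(1, 3, 15) → max 15  ≤ 16 ✓
(3, 15, 19) → max 19
(15, 19, 9) → max 19
(19, 9, 8) → max 19
10 windows satisfy the condition.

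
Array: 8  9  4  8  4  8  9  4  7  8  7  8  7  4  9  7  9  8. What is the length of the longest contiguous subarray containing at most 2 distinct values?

Extend right; when distinct count exceeds 2, shrink from the left:
[8] 1 distinct, len 1
[8, 9] 2 distinct, len 2
[9, 4] 2 distinct, len 2
[4, 8] 2 distinct, len 2
[4, 8, 4] 2 distinct, len 3
[4, 8, 4, 8] 2 distinct, len 4
[8, 9] 2 distinct, len 2
[9, 4] 2 distinct, len 2
[4, 7] 2 distinct, len 2
[7, 8] 2 distinct, len 2
[7, 8, 7] 2 distinct, len 3
[7, 8, 7, 8] 2 distinct, len 4
[7, 8, 7, 8, 7] 2 distinct, len 5
[7, 4] 2 distinct, len 2
[4, 9] 2 distinct, len 2
[9, 7] 2 distinct, len 2
[9, 7, 9] 2 distinct, len 3
[9, 8] 2 distinct, len 2
Longest length with ≤2 distinct: 5.

5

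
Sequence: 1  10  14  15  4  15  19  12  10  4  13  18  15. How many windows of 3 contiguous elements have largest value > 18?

3

1 10 14 → max 14
10 14 15 → max 15
14 15 4 → max 15
15 4 15 → max 15
4 15 19 → max 19  > 18 ✓
15 19 12 → max 19  > 18 ✓
19 12 10 → max 19  > 18 ✓
12 10 4 → max 12
10 4 13 → max 13
4 13 18 → max 18
13 18 15 → max 18
3 windows satisfy the condition.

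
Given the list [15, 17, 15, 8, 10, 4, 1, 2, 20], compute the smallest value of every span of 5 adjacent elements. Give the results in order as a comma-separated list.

8, 4, 1, 1, 1

Sliding a size-5 window across the 9 values:
(15, 17, 15, 8, 10) → min 8
(17, 15, 8, 10, 4) → min 4
(15, 8, 10, 4, 1) → min 1
(8, 10, 4, 1, 2) → min 1
(10, 4, 1, 2, 20) → min 1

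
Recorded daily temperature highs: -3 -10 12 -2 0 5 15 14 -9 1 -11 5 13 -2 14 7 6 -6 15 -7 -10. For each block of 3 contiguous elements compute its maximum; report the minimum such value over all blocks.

1

(-3, -10, 12) → max 12
(-10, 12, -2) → max 12
(12, -2, 0) → max 12
(-2, 0, 5) → max 5
(0, 5, 15) → max 15
(5, 15, 14) → max 15
(15, 14, -9) → max 15
(14, -9, 1) → max 14
(-9, 1, -11) → max 1
(1, -11, 5) → max 5
(-11, 5, 13) → max 13
(5, 13, -2) → max 13
(13, -2, 14) → max 14
(-2, 14, 7) → max 14
(14, 7, 6) → max 14
(7, 6, -6) → max 7
(6, -6, 15) → max 15
(-6, 15, -7) → max 15
(15, -7, -10) → max 15
Minimum of these is 1.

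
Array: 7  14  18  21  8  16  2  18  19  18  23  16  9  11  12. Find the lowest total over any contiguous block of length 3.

Window sums for each of the 13 positions:
7 14 18 → sum 39
14 18 21 → sum 53
18 21 8 → sum 47
21 8 16 → sum 45
8 16 2 → sum 26
16 2 18 → sum 36
2 18 19 → sum 39
18 19 18 → sum 55
19 18 23 → sum 60
18 23 16 → sum 57
23 16 9 → sum 48
16 9 11 → sum 36
9 11 12 → sum 32
Lowest of these is 26.

26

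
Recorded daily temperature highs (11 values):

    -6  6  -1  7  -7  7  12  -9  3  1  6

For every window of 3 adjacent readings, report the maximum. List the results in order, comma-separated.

[-6, 6, -1] → max 6
[6, -1, 7] → max 7
[-1, 7, -7] → max 7
[7, -7, 7] → max 7
[-7, 7, 12] → max 12
[7, 12, -9] → max 12
[12, -9, 3] → max 12
[-9, 3, 1] → max 3
[3, 1, 6] → max 6

6, 7, 7, 7, 12, 12, 12, 3, 6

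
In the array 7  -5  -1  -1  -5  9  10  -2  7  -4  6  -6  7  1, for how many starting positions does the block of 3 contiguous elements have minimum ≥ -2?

[7, -5, -1] → min -5
[-5, -1, -1] → min -5
[-1, -1, -5] → min -5
[-1, -5, 9] → min -5
[-5, 9, 10] → min -5
[9, 10, -2] → min -2  ≥ -2 ✓
[10, -2, 7] → min -2  ≥ -2 ✓
[-2, 7, -4] → min -4
[7, -4, 6] → min -4
[-4, 6, -6] → min -6
[6, -6, 7] → min -6
[-6, 7, 1] → min -6
2 windows satisfy the condition.

2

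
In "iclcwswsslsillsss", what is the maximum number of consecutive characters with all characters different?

4

[i] len 1
[i, c] len 2
[i, c, l] len 3
[l, c] len 2
[l, c, w] len 3
[l, c, w, s] len 4
[s, w] len 2
[w, s] len 2
[s] len 1
[s, l] len 2
[l, s] len 2
[l, s, i] len 3
[s, i, l] len 3
[l] len 1
[l, s] len 2
[s] len 1
[s] len 1
Longest all-distinct length: 4.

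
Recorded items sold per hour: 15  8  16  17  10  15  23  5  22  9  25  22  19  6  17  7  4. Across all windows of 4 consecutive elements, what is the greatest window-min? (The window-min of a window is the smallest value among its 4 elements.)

Each size-4 window and its min:
[15, 8, 16, 17] → min 8
[8, 16, 17, 10] → min 8
[16, 17, 10, 15] → min 10
[17, 10, 15, 23] → min 10
[10, 15, 23, 5] → min 5
[15, 23, 5, 22] → min 5
[23, 5, 22, 9] → min 5
[5, 22, 9, 25] → min 5
[22, 9, 25, 22] → min 9
[9, 25, 22, 19] → min 9
[25, 22, 19, 6] → min 6
[22, 19, 6, 17] → min 6
[19, 6, 17, 7] → min 6
[6, 17, 7, 4] → min 4
Greatest of these is 10.

10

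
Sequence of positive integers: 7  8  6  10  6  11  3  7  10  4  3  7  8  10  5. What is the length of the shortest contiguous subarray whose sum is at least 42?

6

add 7: running sum 7 < 42
add 8: running sum 15 < 42
add 6: running sum 21 < 42
add 10: running sum 31 < 42
add 6: running sum 37 < 42
end 5: [7, 8, 6, 10, 6, 11] sum 48, len 6
end 6: [8, 6, 10, 6, 11, 3] sum 44, len 6
end 7: [6, 10, 6, 11, 3, 7] sum 43, len 6
end 8: [10, 6, 11, 3, 7, 10] sum 47, len 6
end 9: [10, 6, 11, 3, 7, 10, 4] sum 51, len 7
end 10: [6, 11, 3, 7, 10, 4, 3] sum 44, len 7
end 11: [11, 3, 7, 10, 4, 3, 7] sum 45, len 7
end 12: [3, 7, 10, 4, 3, 7, 8] sum 42, len 7
end 13: [10, 4, 3, 7, 8, 10] sum 42, len 6
end 14: [10, 4, 3, 7, 8, 10, 5] sum 47, len 7
Shortest qualifying length: 6.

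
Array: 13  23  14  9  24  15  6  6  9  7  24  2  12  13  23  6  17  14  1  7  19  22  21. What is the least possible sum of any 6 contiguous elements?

(13, 23, 14, 9, 24, 15) → sum 98
(23, 14, 9, 24, 15, 6) → sum 91
(14, 9, 24, 15, 6, 6) → sum 74
(9, 24, 15, 6, 6, 9) → sum 69
(24, 15, 6, 6, 9, 7) → sum 67
(15, 6, 6, 9, 7, 24) → sum 67
(6, 6, 9, 7, 24, 2) → sum 54
(6, 9, 7, 24, 2, 12) → sum 60
(9, 7, 24, 2, 12, 13) → sum 67
(7, 24, 2, 12, 13, 23) → sum 81
(24, 2, 12, 13, 23, 6) → sum 80
(2, 12, 13, 23, 6, 17) → sum 73
(12, 13, 23, 6, 17, 14) → sum 85
(13, 23, 6, 17, 14, 1) → sum 74
(23, 6, 17, 14, 1, 7) → sum 68
(6, 17, 14, 1, 7, 19) → sum 64
(17, 14, 1, 7, 19, 22) → sum 80
(14, 1, 7, 19, 22, 21) → sum 84
Least of these is 54.

54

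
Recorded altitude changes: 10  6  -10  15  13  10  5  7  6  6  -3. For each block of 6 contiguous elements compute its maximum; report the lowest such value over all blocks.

Window maxs for each of the 6 positions:
(10, 6, -10, 15, 13, 10) → max 15
(6, -10, 15, 13, 10, 5) → max 15
(-10, 15, 13, 10, 5, 7) → max 15
(15, 13, 10, 5, 7, 6) → max 15
(13, 10, 5, 7, 6, 6) → max 13
(10, 5, 7, 6, 6, -3) → max 10
Lowest of these is 10.

10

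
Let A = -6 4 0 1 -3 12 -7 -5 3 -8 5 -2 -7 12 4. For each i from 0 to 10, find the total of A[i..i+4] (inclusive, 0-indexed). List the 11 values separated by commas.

-6 4 0 1 -3 → sum -4
4 0 1 -3 12 → sum 14
0 1 -3 12 -7 → sum 3
1 -3 12 -7 -5 → sum -2
-3 12 -7 -5 3 → sum 0
12 -7 -5 3 -8 → sum -5
-7 -5 3 -8 5 → sum -12
-5 3 -8 5 -2 → sum -7
3 -8 5 -2 -7 → sum -9
-8 5 -2 -7 12 → sum 0
5 -2 -7 12 4 → sum 12

-4, 14, 3, -2, 0, -5, -12, -7, -9, 0, 12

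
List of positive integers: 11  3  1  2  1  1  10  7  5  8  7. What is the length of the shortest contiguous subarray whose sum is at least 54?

11

add 11: running sum 11 < 54
add 3: running sum 14 < 54
add 1: running sum 15 < 54
add 2: running sum 17 < 54
add 1: running sum 18 < 54
add 1: running sum 19 < 54
add 10: running sum 29 < 54
add 7: running sum 36 < 54
add 5: running sum 41 < 54
add 8: running sum 49 < 54
add 7: shortest ending here [11, 3, 1, 2, 1, 1, 10, 7, 5, 8, 7] sum 56, len 11
Shortest qualifying length: 11.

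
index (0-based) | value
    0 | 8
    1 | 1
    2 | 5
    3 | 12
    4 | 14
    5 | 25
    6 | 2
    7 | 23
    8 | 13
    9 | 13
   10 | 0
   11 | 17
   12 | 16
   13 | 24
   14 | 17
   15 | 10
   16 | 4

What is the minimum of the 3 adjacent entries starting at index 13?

Elements at indices 13..15: 24, 17, 10
min(24, 17, 10) = 10

10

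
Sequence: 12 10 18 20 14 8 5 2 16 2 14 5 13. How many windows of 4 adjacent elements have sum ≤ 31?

3

(12, 10, 18, 20) → sum 60
(10, 18, 20, 14) → sum 62
(18, 20, 14, 8) → sum 60
(20, 14, 8, 5) → sum 47
(14, 8, 5, 2) → sum 29  ≤ 31 ✓
(8, 5, 2, 16) → sum 31  ≤ 31 ✓
(5, 2, 16, 2) → sum 25  ≤ 31 ✓
(2, 16, 2, 14) → sum 34
(16, 2, 14, 5) → sum 37
(2, 14, 5, 13) → sum 34
3 windows satisfy the condition.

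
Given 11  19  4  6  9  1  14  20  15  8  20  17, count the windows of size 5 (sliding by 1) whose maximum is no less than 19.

(11, 19, 4, 6, 9) → max 19  ≥ 19 ✓
(19, 4, 6, 9, 1) → max 19  ≥ 19 ✓
(4, 6, 9, 1, 14) → max 14
(6, 9, 1, 14, 20) → max 20  ≥ 19 ✓
(9, 1, 14, 20, 15) → max 20  ≥ 19 ✓
(1, 14, 20, 15, 8) → max 20  ≥ 19 ✓
(14, 20, 15, 8, 20) → max 20  ≥ 19 ✓
(20, 15, 8, 20, 17) → max 20  ≥ 19 ✓
7 windows satisfy the condition.

7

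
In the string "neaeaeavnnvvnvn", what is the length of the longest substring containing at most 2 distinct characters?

8

Extend right; when distinct count exceeds 2, shrink from the left:
[n] 1 distinct, len 1
[n, e] 2 distinct, len 2
[e, a] 2 distinct, len 2
[e, a, e] 2 distinct, len 3
[e, a, e, a] 2 distinct, len 4
[e, a, e, a, e] 2 distinct, len 5
[e, a, e, a, e, a] 2 distinct, len 6
[a, v] 2 distinct, len 2
[v, n] 2 distinct, len 2
[v, n, n] 2 distinct, len 3
[v, n, n, v] 2 distinct, len 4
[v, n, n, v, v] 2 distinct, len 5
[v, n, n, v, v, n] 2 distinct, len 6
[v, n, n, v, v, n, v] 2 distinct, len 7
[v, n, n, v, v, n, v, n] 2 distinct, len 8
Longest length with ≤2 distinct: 8.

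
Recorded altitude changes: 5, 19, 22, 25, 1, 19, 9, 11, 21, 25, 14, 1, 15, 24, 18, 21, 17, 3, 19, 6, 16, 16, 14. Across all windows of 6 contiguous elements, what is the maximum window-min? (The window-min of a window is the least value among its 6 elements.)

Each size-6 window and its min:
5 19 22 25 1 19 → min 1
19 22 25 1 19 9 → min 1
22 25 1 19 9 11 → min 1
25 1 19 9 11 21 → min 1
1 19 9 11 21 25 → min 1
19 9 11 21 25 14 → min 9
9 11 21 25 14 1 → min 1
11 21 25 14 1 15 → min 1
21 25 14 1 15 24 → min 1
25 14 1 15 24 18 → min 1
14 1 15 24 18 21 → min 1
1 15 24 18 21 17 → min 1
15 24 18 21 17 3 → min 3
24 18 21 17 3 19 → min 3
18 21 17 3 19 6 → min 3
21 17 3 19 6 16 → min 3
17 3 19 6 16 16 → min 3
3 19 6 16 16 14 → min 3
Maximum of these is 9.

9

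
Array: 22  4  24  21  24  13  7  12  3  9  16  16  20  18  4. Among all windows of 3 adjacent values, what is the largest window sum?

Each size-3 window and its sum:
(22, 4, 24) → sum 50
(4, 24, 21) → sum 49
(24, 21, 24) → sum 69
(21, 24, 13) → sum 58
(24, 13, 7) → sum 44
(13, 7, 12) → sum 32
(7, 12, 3) → sum 22
(12, 3, 9) → sum 24
(3, 9, 16) → sum 28
(9, 16, 16) → sum 41
(16, 16, 20) → sum 52
(16, 20, 18) → sum 54
(20, 18, 4) → sum 42
Largest of these is 69.

69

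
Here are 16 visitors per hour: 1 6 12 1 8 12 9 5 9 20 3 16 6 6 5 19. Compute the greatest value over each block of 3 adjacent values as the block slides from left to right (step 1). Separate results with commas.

12, 12, 12, 12, 12, 12, 9, 20, 20, 20, 16, 16, 6, 19

[1, 6, 12] → max 12
[6, 12, 1] → max 12
[12, 1, 8] → max 12
[1, 8, 12] → max 12
[8, 12, 9] → max 12
[12, 9, 5] → max 12
[9, 5, 9] → max 9
[5, 9, 20] → max 20
[9, 20, 3] → max 20
[20, 3, 16] → max 20
[3, 16, 6] → max 16
[16, 6, 6] → max 16
[6, 6, 5] → max 6
[6, 5, 19] → max 19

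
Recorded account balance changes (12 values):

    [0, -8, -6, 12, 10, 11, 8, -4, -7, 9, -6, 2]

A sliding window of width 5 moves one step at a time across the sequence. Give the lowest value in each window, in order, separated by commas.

(0, -8, -6, 12, 10) → min -8
(-8, -6, 12, 10, 11) → min -8
(-6, 12, 10, 11, 8) → min -6
(12, 10, 11, 8, -4) → min -4
(10, 11, 8, -4, -7) → min -7
(11, 8, -4, -7, 9) → min -7
(8, -4, -7, 9, -6) → min -7
(-4, -7, 9, -6, 2) → min -7

-8, -8, -6, -4, -7, -7, -7, -7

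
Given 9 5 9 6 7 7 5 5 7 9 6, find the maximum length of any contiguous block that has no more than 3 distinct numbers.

6

add 9: window [9] (1 distinct), len 1
add 5: window [9, 5] (2 distinct), len 2
add 9: window [9, 5, 9] (2 distinct), len 3
add 6: window [9, 5, 9, 6] (3 distinct), len 4
add 7: window [9, 6, 7] (3 distinct), len 3
add 7: window [9, 6, 7, 7] (3 distinct), len 4
add 5: window [6, 7, 7, 5] (3 distinct), len 4
add 5: window [6, 7, 7, 5, 5] (3 distinct), len 5
add 7: window [6, 7, 7, 5, 5, 7] (3 distinct), len 6
add 9: window [7, 7, 5, 5, 7, 9] (3 distinct), len 6
add 6: window [7, 9, 6] (3 distinct), len 3
Longest length with ≤3 distinct: 6.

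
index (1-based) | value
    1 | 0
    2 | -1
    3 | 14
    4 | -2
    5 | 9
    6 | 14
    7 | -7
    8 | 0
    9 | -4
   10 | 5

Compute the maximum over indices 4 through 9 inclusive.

14

Elements at indices 4..9: -2, 9, 14, -7, 0, -4
max(-2, 9, 14, -7, 0, -4) = 14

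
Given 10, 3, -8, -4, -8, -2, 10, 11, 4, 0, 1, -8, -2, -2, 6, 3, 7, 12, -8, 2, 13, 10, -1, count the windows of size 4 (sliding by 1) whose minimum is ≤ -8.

13

(10, 3, -8, -4) → min -8  ≤ -8 ✓
(3, -8, -4, -8) → min -8  ≤ -8 ✓
(-8, -4, -8, -2) → min -8  ≤ -8 ✓
(-4, -8, -2, 10) → min -8  ≤ -8 ✓
(-8, -2, 10, 11) → min -8  ≤ -8 ✓
(-2, 10, 11, 4) → min -2
(10, 11, 4, 0) → min 0
(11, 4, 0, 1) → min 0
(4, 0, 1, -8) → min -8  ≤ -8 ✓
(0, 1, -8, -2) → min -8  ≤ -8 ✓
(1, -8, -2, -2) → min -8  ≤ -8 ✓
(-8, -2, -2, 6) → min -8  ≤ -8 ✓
(-2, -2, 6, 3) → min -2
(-2, 6, 3, 7) → min -2
(6, 3, 7, 12) → min 3
(3, 7, 12, -8) → min -8  ≤ -8 ✓
(7, 12, -8, 2) → min -8  ≤ -8 ✓
(12, -8, 2, 13) → min -8  ≤ -8 ✓
(-8, 2, 13, 10) → min -8  ≤ -8 ✓
(2, 13, 10, -1) → min -1
13 windows satisfy the condition.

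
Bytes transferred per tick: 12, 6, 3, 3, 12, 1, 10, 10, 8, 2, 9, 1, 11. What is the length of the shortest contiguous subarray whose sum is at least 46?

7

Extend right; whenever the sum reaches 46, record the length and shrink from the left:
add 12: running sum 12 < 46
add 6: running sum 18 < 46
add 3: running sum 21 < 46
add 3: running sum 24 < 46
add 12: running sum 36 < 46
add 1: running sum 37 < 46
end 6: [12, 6, 3, 3, 12, 1, 10] sum 47, len 7
end 7: [12, 6, 3, 3, 12, 1, 10, 10] sum 57, len 8
end 8: [3, 3, 12, 1, 10, 10, 8] sum 47, len 7
end 9: [3, 12, 1, 10, 10, 8, 2] sum 46, len 7
end 10: [12, 1, 10, 10, 8, 2, 9] sum 52, len 7
end 11: [12, 1, 10, 10, 8, 2, 9, 1] sum 53, len 8
end 12: [10, 10, 8, 2, 9, 1, 11] sum 51, len 7
Shortest qualifying length: 7.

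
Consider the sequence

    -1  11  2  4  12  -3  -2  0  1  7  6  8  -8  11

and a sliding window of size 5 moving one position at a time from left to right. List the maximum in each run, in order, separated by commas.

-1 11 2 4 12 → max 12
11 2 4 12 -3 → max 12
2 4 12 -3 -2 → max 12
4 12 -3 -2 0 → max 12
12 -3 -2 0 1 → max 12
-3 -2 0 1 7 → max 7
-2 0 1 7 6 → max 7
0 1 7 6 8 → max 8
1 7 6 8 -8 → max 8
7 6 8 -8 11 → max 11

12, 12, 12, 12, 12, 7, 7, 8, 8, 11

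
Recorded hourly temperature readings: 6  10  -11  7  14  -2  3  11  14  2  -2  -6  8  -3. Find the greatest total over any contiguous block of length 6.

6 10 -11 7 14 -2 → sum 24
10 -11 7 14 -2 3 → sum 21
-11 7 14 -2 3 11 → sum 22
7 14 -2 3 11 14 → sum 47
14 -2 3 11 14 2 → sum 42
-2 3 11 14 2 -2 → sum 26
3 11 14 2 -2 -6 → sum 22
11 14 2 -2 -6 8 → sum 27
14 2 -2 -6 8 -3 → sum 13
Greatest of these is 47.

47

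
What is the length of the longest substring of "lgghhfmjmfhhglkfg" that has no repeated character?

5

[l] len 1
[l, g] len 2
[g] len 1
[g, h] len 2
[h] len 1
[h, f] len 2
[h, f, m] len 3
[h, f, m, j] len 4
[j, m] len 2
[j, m, f] len 3
[j, m, f, h] len 4
[h] len 1
[h, g] len 2
[h, g, l] len 3
[h, g, l, k] len 4
[h, g, l, k, f] len 5
[l, k, f, g] len 4
Longest all-distinct length: 5.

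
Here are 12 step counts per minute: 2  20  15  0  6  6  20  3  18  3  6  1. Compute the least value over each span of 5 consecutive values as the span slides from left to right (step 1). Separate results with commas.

0, 0, 0, 0, 3, 3, 3, 1

[2, 20, 15, 0, 6] → min 0
[20, 15, 0, 6, 6] → min 0
[15, 0, 6, 6, 20] → min 0
[0, 6, 6, 20, 3] → min 0
[6, 6, 20, 3, 18] → min 3
[6, 20, 3, 18, 3] → min 3
[20, 3, 18, 3, 6] → min 3
[3, 18, 3, 6, 1] → min 1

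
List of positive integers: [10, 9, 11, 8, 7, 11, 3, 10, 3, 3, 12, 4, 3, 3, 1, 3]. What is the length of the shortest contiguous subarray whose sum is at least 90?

12

add 10: running sum 10 < 90
add 9: running sum 19 < 90
add 11: running sum 30 < 90
add 8: running sum 38 < 90
add 7: running sum 45 < 90
add 11: running sum 56 < 90
add 3: running sum 59 < 90
add 10: running sum 69 < 90
add 3: running sum 72 < 90
add 3: running sum 75 < 90
add 12: running sum 87 < 90
add 4: shortest ending here [10, 9, 11, 8, 7, 11, 3, 10, 3, 3, 12, 4] sum 91, len 12
add 3: shortest ending here [10, 9, 11, 8, 7, 11, 3, 10, 3, 3, 12, 4, 3] sum 94, len 13
add 3: shortest ending here [10, 9, 11, 8, 7, 11, 3, 10, 3, 3, 12, 4, 3, 3] sum 97, len 14
add 1: shortest ending here [10, 9, 11, 8, 7, 11, 3, 10, 3, 3, 12, 4, 3, 3, 1] sum 98, len 15
add 3: shortest ending here [9, 11, 8, 7, 11, 3, 10, 3, 3, 12, 4, 3, 3, 1, 3] sum 91, len 15
Shortest qualifying length: 12.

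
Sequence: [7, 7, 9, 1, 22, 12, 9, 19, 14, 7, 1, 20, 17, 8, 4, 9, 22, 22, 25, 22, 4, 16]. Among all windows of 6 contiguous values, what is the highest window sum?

Window sums for each of the 17 positions:
(7, 7, 9, 1, 22, 12) → sum 58
(7, 9, 1, 22, 12, 9) → sum 60
(9, 1, 22, 12, 9, 19) → sum 72
(1, 22, 12, 9, 19, 14) → sum 77
(22, 12, 9, 19, 14, 7) → sum 83
(12, 9, 19, 14, 7, 1) → sum 62
(9, 19, 14, 7, 1, 20) → sum 70
(19, 14, 7, 1, 20, 17) → sum 78
(14, 7, 1, 20, 17, 8) → sum 67
(7, 1, 20, 17, 8, 4) → sum 57
(1, 20, 17, 8, 4, 9) → sum 59
(20, 17, 8, 4, 9, 22) → sum 80
(17, 8, 4, 9, 22, 22) → sum 82
(8, 4, 9, 22, 22, 25) → sum 90
(4, 9, 22, 22, 25, 22) → sum 104
(9, 22, 22, 25, 22, 4) → sum 104
(22, 22, 25, 22, 4, 16) → sum 111
Highest of these is 111.

111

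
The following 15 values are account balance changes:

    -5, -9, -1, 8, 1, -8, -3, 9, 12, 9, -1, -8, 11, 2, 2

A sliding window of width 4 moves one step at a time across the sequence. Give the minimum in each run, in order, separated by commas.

Sliding a size-4 window across the 15 values:
(-5, -9, -1, 8) → min -9
(-9, -1, 8, 1) → min -9
(-1, 8, 1, -8) → min -8
(8, 1, -8, -3) → min -8
(1, -8, -3, 9) → min -8
(-8, -3, 9, 12) → min -8
(-3, 9, 12, 9) → min -3
(9, 12, 9, -1) → min -1
(12, 9, -1, -8) → min -8
(9, -1, -8, 11) → min -8
(-1, -8, 11, 2) → min -8
(-8, 11, 2, 2) → min -8

-9, -9, -8, -8, -8, -8, -3, -1, -8, -8, -8, -8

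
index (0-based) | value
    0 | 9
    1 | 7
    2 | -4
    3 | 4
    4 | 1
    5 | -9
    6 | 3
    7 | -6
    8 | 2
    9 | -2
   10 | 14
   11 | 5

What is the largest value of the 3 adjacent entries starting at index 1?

7

Elements at indices 1..3: 7, -4, 4
max(7, -4, 4) = 7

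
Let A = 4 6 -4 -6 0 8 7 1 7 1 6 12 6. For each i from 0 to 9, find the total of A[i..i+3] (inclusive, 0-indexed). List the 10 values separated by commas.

0, -4, -2, 9, 16, 23, 16, 15, 26, 25

Sliding a size-4 window across the 13 values:
(4, 6, -4, -6) → sum 0
(6, -4, -6, 0) → sum -4
(-4, -6, 0, 8) → sum -2
(-6, 0, 8, 7) → sum 9
(0, 8, 7, 1) → sum 16
(8, 7, 1, 7) → sum 23
(7, 1, 7, 1) → sum 16
(1, 7, 1, 6) → sum 15
(7, 1, 6, 12) → sum 26
(1, 6, 12, 6) → sum 25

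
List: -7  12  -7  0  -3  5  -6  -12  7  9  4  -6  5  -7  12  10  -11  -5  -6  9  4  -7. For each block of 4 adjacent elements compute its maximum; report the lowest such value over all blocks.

Each size-4 window and its max:
(-7, 12, -7, 0) → max 12
(12, -7, 0, -3) → max 12
(-7, 0, -3, 5) → max 5
(0, -3, 5, -6) → max 5
(-3, 5, -6, -12) → max 5
(5, -6, -12, 7) → max 7
(-6, -12, 7, 9) → max 9
(-12, 7, 9, 4) → max 9
(7, 9, 4, -6) → max 9
(9, 4, -6, 5) → max 9
(4, -6, 5, -7) → max 5
(-6, 5, -7, 12) → max 12
(5, -7, 12, 10) → max 12
(-7, 12, 10, -11) → max 12
(12, 10, -11, -5) → max 12
(10, -11, -5, -6) → max 10
(-11, -5, -6, 9) → max 9
(-5, -6, 9, 4) → max 9
(-6, 9, 4, -7) → max 9
Lowest of these is 5.

5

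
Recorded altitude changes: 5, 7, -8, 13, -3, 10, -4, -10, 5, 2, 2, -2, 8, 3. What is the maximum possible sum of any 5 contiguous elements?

19

Each size-5 window and its sum:
5 7 -8 13 -3 → sum 14
7 -8 13 -3 10 → sum 19
-8 13 -3 10 -4 → sum 8
13 -3 10 -4 -10 → sum 6
-3 10 -4 -10 5 → sum -2
10 -4 -10 5 2 → sum 3
-4 -10 5 2 2 → sum -5
-10 5 2 2 -2 → sum -3
5 2 2 -2 8 → sum 15
2 2 -2 8 3 → sum 13
Maximum of these is 19.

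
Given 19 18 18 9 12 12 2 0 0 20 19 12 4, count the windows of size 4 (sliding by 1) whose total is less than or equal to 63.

9

19 18 18 9 → sum 64
18 18 9 12 → sum 57  ≤ 63 ✓
18 9 12 12 → sum 51  ≤ 63 ✓
9 12 12 2 → sum 35  ≤ 63 ✓
12 12 2 0 → sum 26  ≤ 63 ✓
12 2 0 0 → sum 14  ≤ 63 ✓
2 0 0 20 → sum 22  ≤ 63 ✓
0 0 20 19 → sum 39  ≤ 63 ✓
0 20 19 12 → sum 51  ≤ 63 ✓
20 19 12 4 → sum 55  ≤ 63 ✓
9 windows satisfy the condition.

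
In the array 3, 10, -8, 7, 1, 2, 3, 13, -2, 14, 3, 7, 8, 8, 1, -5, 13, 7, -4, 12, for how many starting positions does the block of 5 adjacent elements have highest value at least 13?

11

(3, 10, -8, 7, 1) → max 10
(10, -8, 7, 1, 2) → max 10
(-8, 7, 1, 2, 3) → max 7
(7, 1, 2, 3, 13) → max 13  ≥ 13 ✓
(1, 2, 3, 13, -2) → max 13  ≥ 13 ✓
(2, 3, 13, -2, 14) → max 14  ≥ 13 ✓
(3, 13, -2, 14, 3) → max 14  ≥ 13 ✓
(13, -2, 14, 3, 7) → max 14  ≥ 13 ✓
(-2, 14, 3, 7, 8) → max 14  ≥ 13 ✓
(14, 3, 7, 8, 8) → max 14  ≥ 13 ✓
(3, 7, 8, 8, 1) → max 8
(7, 8, 8, 1, -5) → max 8
(8, 8, 1, -5, 13) → max 13  ≥ 13 ✓
(8, 1, -5, 13, 7) → max 13  ≥ 13 ✓
(1, -5, 13, 7, -4) → max 13  ≥ 13 ✓
(-5, 13, 7, -4, 12) → max 13  ≥ 13 ✓
11 windows satisfy the condition.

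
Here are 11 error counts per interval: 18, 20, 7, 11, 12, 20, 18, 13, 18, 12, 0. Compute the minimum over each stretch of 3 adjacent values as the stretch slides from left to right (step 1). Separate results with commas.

[18, 20, 7] → min 7
[20, 7, 11] → min 7
[7, 11, 12] → min 7
[11, 12, 20] → min 11
[12, 20, 18] → min 12
[20, 18, 13] → min 13
[18, 13, 18] → min 13
[13, 18, 12] → min 12
[18, 12, 0] → min 0

7, 7, 7, 11, 12, 13, 13, 12, 0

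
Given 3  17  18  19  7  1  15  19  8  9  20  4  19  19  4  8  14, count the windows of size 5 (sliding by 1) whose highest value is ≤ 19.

(3, 17, 18, 19, 7) → max 19  ≤ 19 ✓
(17, 18, 19, 7, 1) → max 19  ≤ 19 ✓
(18, 19, 7, 1, 15) → max 19  ≤ 19 ✓
(19, 7, 1, 15, 19) → max 19  ≤ 19 ✓
(7, 1, 15, 19, 8) → max 19  ≤ 19 ✓
(1, 15, 19, 8, 9) → max 19  ≤ 19 ✓
(15, 19, 8, 9, 20) → max 20
(19, 8, 9, 20, 4) → max 20
(8, 9, 20, 4, 19) → max 20
(9, 20, 4, 19, 19) → max 20
(20, 4, 19, 19, 4) → max 20
(4, 19, 19, 4, 8) → max 19  ≤ 19 ✓
(19, 19, 4, 8, 14) → max 19  ≤ 19 ✓
8 windows satisfy the condition.

8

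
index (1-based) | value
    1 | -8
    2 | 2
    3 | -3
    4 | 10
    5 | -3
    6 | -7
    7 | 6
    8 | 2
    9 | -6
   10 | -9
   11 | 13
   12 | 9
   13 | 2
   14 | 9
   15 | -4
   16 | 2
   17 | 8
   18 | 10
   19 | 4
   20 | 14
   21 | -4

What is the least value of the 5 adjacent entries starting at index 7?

-9

Elements at indices 7..11: 6, 2, -6, -9, 13
min(6, 2, -6, -9, 13) = -9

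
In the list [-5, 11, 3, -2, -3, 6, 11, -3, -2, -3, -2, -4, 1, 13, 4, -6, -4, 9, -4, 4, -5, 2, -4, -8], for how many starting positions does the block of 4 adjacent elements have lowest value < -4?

-5 11 3 -2 → min -5  < -4 ✓
11 3 -2 -3 → min -3
3 -2 -3 6 → min -3
-2 -3 6 11 → min -3
-3 6 11 -3 → min -3
6 11 -3 -2 → min -3
11 -3 -2 -3 → min -3
-3 -2 -3 -2 → min -3
-2 -3 -2 -4 → min -4
-3 -2 -4 1 → min -4
-2 -4 1 13 → min -4
-4 1 13 4 → min -4
1 13 4 -6 → min -6  < -4 ✓
13 4 -6 -4 → min -6  < -4 ✓
4 -6 -4 9 → min -6  < -4 ✓
-6 -4 9 -4 → min -6  < -4 ✓
-4 9 -4 4 → min -4
9 -4 4 -5 → min -5  < -4 ✓
-4 4 -5 2 → min -5  < -4 ✓
4 -5 2 -4 → min -5  < -4 ✓
-5 2 -4 -8 → min -8  < -4 ✓
9 windows satisfy the condition.

9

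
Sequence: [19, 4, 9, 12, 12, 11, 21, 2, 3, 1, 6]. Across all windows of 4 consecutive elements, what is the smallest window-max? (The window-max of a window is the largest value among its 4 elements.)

6

19 4 9 12 → max 19
4 9 12 12 → max 12
9 12 12 11 → max 12
12 12 11 21 → max 21
12 11 21 2 → max 21
11 21 2 3 → max 21
21 2 3 1 → max 21
2 3 1 6 → max 6
Smallest of these is 6.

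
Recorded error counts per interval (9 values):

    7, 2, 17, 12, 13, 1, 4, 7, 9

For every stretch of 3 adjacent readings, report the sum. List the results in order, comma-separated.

26, 31, 42, 26, 18, 12, 20

7 2 17 → sum 26
2 17 12 → sum 31
17 12 13 → sum 42
12 13 1 → sum 26
13 1 4 → sum 18
1 4 7 → sum 12
4 7 9 → sum 20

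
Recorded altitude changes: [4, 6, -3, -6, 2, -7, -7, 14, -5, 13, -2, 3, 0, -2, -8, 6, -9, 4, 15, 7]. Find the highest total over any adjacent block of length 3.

26

(4, 6, -3) → sum 7
(6, -3, -6) → sum -3
(-3, -6, 2) → sum -7
(-6, 2, -7) → sum -11
(2, -7, -7) → sum -12
(-7, -7, 14) → sum 0
(-7, 14, -5) → sum 2
(14, -5, 13) → sum 22
(-5, 13, -2) → sum 6
(13, -2, 3) → sum 14
(-2, 3, 0) → sum 1
(3, 0, -2) → sum 1
(0, -2, -8) → sum -10
(-2, -8, 6) → sum -4
(-8, 6, -9) → sum -11
(6, -9, 4) → sum 1
(-9, 4, 15) → sum 10
(4, 15, 7) → sum 26
Highest of these is 26.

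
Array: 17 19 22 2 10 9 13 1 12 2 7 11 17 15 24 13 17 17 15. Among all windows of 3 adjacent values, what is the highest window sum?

Each size-3 window and its sum:
(17, 19, 22) → sum 58
(19, 22, 2) → sum 43
(22, 2, 10) → sum 34
(2, 10, 9) → sum 21
(10, 9, 13) → sum 32
(9, 13, 1) → sum 23
(13, 1, 12) → sum 26
(1, 12, 2) → sum 15
(12, 2, 7) → sum 21
(2, 7, 11) → sum 20
(7, 11, 17) → sum 35
(11, 17, 15) → sum 43
(17, 15, 24) → sum 56
(15, 24, 13) → sum 52
(24, 13, 17) → sum 54
(13, 17, 17) → sum 47
(17, 17, 15) → sum 49
Highest of these is 58.

58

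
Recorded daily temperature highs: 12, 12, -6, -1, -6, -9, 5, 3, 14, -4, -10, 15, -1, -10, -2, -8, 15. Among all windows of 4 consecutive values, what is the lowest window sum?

-22

12 12 -6 -1 → sum 17
12 -6 -1 -6 → sum -1
-6 -1 -6 -9 → sum -22
-1 -6 -9 5 → sum -11
-6 -9 5 3 → sum -7
-9 5 3 14 → sum 13
5 3 14 -4 → sum 18
3 14 -4 -10 → sum 3
14 -4 -10 15 → sum 15
-4 -10 15 -1 → sum 0
-10 15 -1 -10 → sum -6
15 -1 -10 -2 → sum 2
-1 -10 -2 -8 → sum -21
-10 -2 -8 15 → sum -5
Lowest of these is -22.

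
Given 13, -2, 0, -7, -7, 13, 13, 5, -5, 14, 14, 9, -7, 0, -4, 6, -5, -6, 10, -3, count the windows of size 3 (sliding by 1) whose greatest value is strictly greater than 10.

[13, -2, 0] → max 13  > 10 ✓
[-2, 0, -7] → max 0
[0, -7, -7] → max 0
[-7, -7, 13] → max 13  > 10 ✓
[-7, 13, 13] → max 13  > 10 ✓
[13, 13, 5] → max 13  > 10 ✓
[13, 5, -5] → max 13  > 10 ✓
[5, -5, 14] → max 14  > 10 ✓
[-5, 14, 14] → max 14  > 10 ✓
[14, 14, 9] → max 14  > 10 ✓
[14, 9, -7] → max 14  > 10 ✓
[9, -7, 0] → max 9
[-7, 0, -4] → max 0
[0, -4, 6] → max 6
[-4, 6, -5] → max 6
[6, -5, -6] → max 6
[-5, -6, 10] → max 10
[-6, 10, -3] → max 10
9 windows satisfy the condition.

9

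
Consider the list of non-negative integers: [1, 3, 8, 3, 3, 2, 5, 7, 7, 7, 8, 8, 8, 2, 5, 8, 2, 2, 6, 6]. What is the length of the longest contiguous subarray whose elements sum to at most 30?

7

→ 1: sum 1, len 1
→ 3: sum 4, len 2
→ 8: sum 12, len 3
→ 3: sum 15, len 4
→ 3: sum 18, len 5
→ 2: sum 20, len 6
→ 5: sum 25, len 7
→ 7 (dropped 1, 3): sum 28, len 6
→ 7 (dropped 8): sum 27, len 6
→ 7 (dropped 3, 3): sum 28, len 5
→ 8 (dropped 2, 5): sum 29, len 4
→ 8 (dropped 7): sum 30, len 4
→ 8 (dropped 7, 7): sum 24, len 3
→ 2: sum 26, len 4
→ 5 (dropped 8): sum 23, len 4
→ 8 (dropped 8): sum 23, len 4
→ 2: sum 25, len 5
→ 2: sum 27, len 6
→ 6 (dropped 8): sum 25, len 6
→ 6 (dropped 2): sum 29, len 6
Longest length seen: 7.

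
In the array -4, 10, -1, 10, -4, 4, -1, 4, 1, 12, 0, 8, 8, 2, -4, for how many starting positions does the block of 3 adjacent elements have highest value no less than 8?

[-4, 10, -1] → max 10  ≥ 8 ✓
[10, -1, 10] → max 10  ≥ 8 ✓
[-1, 10, -4] → max 10  ≥ 8 ✓
[10, -4, 4] → max 10  ≥ 8 ✓
[-4, 4, -1] → max 4
[4, -1, 4] → max 4
[-1, 4, 1] → max 4
[4, 1, 12] → max 12  ≥ 8 ✓
[1, 12, 0] → max 12  ≥ 8 ✓
[12, 0, 8] → max 12  ≥ 8 ✓
[0, 8, 8] → max 8  ≥ 8 ✓
[8, 8, 2] → max 8  ≥ 8 ✓
[8, 2, -4] → max 8  ≥ 8 ✓
10 windows satisfy the condition.

10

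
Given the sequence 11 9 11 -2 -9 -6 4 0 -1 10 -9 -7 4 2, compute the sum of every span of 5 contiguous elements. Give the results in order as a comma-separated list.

Sliding a size-5 window across the 14 values:
[11, 9, 11, -2, -9] → sum 20
[9, 11, -2, -9, -6] → sum 3
[11, -2, -9, -6, 4] → sum -2
[-2, -9, -6, 4, 0] → sum -13
[-9, -6, 4, 0, -1] → sum -12
[-6, 4, 0, -1, 10] → sum 7
[4, 0, -1, 10, -9] → sum 4
[0, -1, 10, -9, -7] → sum -7
[-1, 10, -9, -7, 4] → sum -3
[10, -9, -7, 4, 2] → sum 0

20, 3, -2, -13, -12, 7, 4, -7, -3, 0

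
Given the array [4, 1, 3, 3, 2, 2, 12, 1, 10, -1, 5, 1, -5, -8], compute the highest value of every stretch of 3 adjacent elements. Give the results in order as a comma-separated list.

4, 3, 3, 3, 12, 12, 12, 10, 10, 5, 5, 1

[4, 1, 3] → max 4
[1, 3, 3] → max 3
[3, 3, 2] → max 3
[3, 2, 2] → max 3
[2, 2, 12] → max 12
[2, 12, 1] → max 12
[12, 1, 10] → max 12
[1, 10, -1] → max 10
[10, -1, 5] → max 10
[-1, 5, 1] → max 5
[5, 1, -5] → max 5
[1, -5, -8] → max 1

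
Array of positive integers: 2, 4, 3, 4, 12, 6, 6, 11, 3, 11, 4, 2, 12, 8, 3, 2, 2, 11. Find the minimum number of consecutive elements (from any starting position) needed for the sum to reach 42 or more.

add 2: running sum 2 < 42
add 4: running sum 6 < 42
add 3: running sum 9 < 42
add 4: running sum 13 < 42
add 12: running sum 25 < 42
add 6: running sum 31 < 42
add 6: running sum 37 < 42
add 11: shortest ending here [3, 4, 12, 6, 6, 11] sum 42, len 6
add 3: shortest ending here [4, 12, 6, 6, 11, 3] sum 42, len 6
add 11: shortest ending here [12, 6, 6, 11, 3, 11] sum 49, len 6
add 4: shortest ending here [12, 6, 6, 11, 3, 11, 4] sum 53, len 7
add 2: shortest ending here [6, 6, 11, 3, 11, 4, 2] sum 43, len 7
add 12: shortest ending here [11, 3, 11, 4, 2, 12] sum 43, len 6
add 8: shortest ending here [11, 3, 11, 4, 2, 12, 8] sum 51, len 7
add 3: shortest ending here [3, 11, 4, 2, 12, 8, 3] sum 43, len 7
add 2: shortest ending here [11, 4, 2, 12, 8, 3, 2] sum 42, len 7
add 2: shortest ending here [11, 4, 2, 12, 8, 3, 2, 2] sum 44, len 8
add 11: shortest ending here [4, 2, 12, 8, 3, 2, 2, 11] sum 44, len 8
Shortest qualifying length: 6.

6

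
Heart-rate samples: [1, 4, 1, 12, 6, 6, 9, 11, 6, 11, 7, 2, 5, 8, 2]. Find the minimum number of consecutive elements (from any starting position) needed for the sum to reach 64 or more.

add 1: running sum 1 < 64
add 4: running sum 5 < 64
add 1: running sum 6 < 64
add 12: running sum 18 < 64
add 6: running sum 24 < 64
add 6: running sum 30 < 64
add 9: running sum 39 < 64
add 11: running sum 50 < 64
add 6: running sum 56 < 64
add 11: shortest ending here [4, 1, 12, 6, 6, 9, 11, 6, 11] sum 66, len 9
add 7: shortest ending here [12, 6, 6, 9, 11, 6, 11, 7] sum 68, len 8
add 2: shortest ending here [12, 6, 6, 9, 11, 6, 11, 7, 2] sum 70, len 9
add 5: shortest ending here [12, 6, 6, 9, 11, 6, 11, 7, 2, 5] sum 75, len 10
add 8: shortest ending here [6, 9, 11, 6, 11, 7, 2, 5, 8] sum 65, len 9
add 2: shortest ending here [6, 9, 11, 6, 11, 7, 2, 5, 8, 2] sum 67, len 10
Shortest qualifying length: 8.

8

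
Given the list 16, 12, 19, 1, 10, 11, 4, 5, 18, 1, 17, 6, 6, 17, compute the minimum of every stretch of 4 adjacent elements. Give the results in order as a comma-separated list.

Sliding a size-4 window across the 14 values:
16 12 19 1 → min 1
12 19 1 10 → min 1
19 1 10 11 → min 1
1 10 11 4 → min 1
10 11 4 5 → min 4
11 4 5 18 → min 4
4 5 18 1 → min 1
5 18 1 17 → min 1
18 1 17 6 → min 1
1 17 6 6 → min 1
17 6 6 17 → min 6

1, 1, 1, 1, 4, 4, 1, 1, 1, 1, 6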